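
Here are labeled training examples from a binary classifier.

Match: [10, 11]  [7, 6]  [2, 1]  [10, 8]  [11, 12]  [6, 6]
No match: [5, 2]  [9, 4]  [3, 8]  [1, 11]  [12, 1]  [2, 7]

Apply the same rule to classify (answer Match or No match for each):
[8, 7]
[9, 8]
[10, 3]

The rule appears to be: |first − second| ≤ 2.
[8, 7] → |8−7| = 1 → Match. [9, 8] → |9−8| = 1 → Match. [10, 3] → |10−3| = 7 → No match.

Match, Match, No match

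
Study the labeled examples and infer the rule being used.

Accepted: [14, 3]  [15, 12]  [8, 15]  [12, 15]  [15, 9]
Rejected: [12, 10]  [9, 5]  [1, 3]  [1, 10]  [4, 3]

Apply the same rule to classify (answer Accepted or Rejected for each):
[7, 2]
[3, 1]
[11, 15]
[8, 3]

'Accepted' ⟺ max ≥ 14.
[7, 2] — max 7, hence Rejected.
[3, 1] — max 3, hence Rejected.
[11, 15] — max 15, hence Accepted.
[8, 3] — max 8, hence Rejected.

Rejected, Rejected, Accepted, Rejected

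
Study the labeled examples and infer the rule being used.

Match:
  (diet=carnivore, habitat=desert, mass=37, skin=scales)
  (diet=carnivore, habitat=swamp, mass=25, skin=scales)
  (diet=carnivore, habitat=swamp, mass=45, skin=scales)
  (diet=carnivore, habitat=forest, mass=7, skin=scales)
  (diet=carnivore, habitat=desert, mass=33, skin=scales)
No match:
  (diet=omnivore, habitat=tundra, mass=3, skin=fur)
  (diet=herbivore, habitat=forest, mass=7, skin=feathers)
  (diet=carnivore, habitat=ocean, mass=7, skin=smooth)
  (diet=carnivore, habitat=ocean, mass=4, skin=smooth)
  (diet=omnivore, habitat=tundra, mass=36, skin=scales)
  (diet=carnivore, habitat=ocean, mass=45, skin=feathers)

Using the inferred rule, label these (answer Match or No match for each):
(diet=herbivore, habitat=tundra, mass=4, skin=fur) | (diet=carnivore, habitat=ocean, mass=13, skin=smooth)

The distinguishing property — diet is carnivore AND skin is scales — holds for all the 'Match' cases and none of the 'No match' cases.
(diet=herbivore, habitat=tundra, mass=4, skin=fur) — diet is herbivore, skin is fur, hence No match.
(diet=carnivore, habitat=ocean, mass=13, skin=smooth) — diet is carnivore, skin is smooth, hence No match.

No match, No match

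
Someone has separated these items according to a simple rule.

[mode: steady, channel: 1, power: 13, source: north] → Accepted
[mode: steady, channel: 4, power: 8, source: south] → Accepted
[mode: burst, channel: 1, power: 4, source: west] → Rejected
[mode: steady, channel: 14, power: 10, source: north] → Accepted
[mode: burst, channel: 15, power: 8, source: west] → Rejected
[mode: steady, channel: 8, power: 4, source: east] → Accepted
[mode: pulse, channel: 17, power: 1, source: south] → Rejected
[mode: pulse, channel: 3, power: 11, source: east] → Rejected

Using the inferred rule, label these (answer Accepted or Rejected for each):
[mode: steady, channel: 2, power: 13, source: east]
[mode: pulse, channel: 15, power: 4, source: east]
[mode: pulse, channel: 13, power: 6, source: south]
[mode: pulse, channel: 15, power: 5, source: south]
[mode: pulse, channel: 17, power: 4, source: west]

Accepted, Rejected, Rejected, Rejected, Rejected

The common property of the 'Accepted' items is: mode is steady. No 'Rejected' item has it.
[mode: steady, channel: 2, power: 13, source: east]: mode is steady, meets the rule → Accepted.
[mode: pulse, channel: 15, power: 4, source: east]: mode is pulse, does not pass → Rejected.
[mode: pulse, channel: 13, power: 6, source: south]: mode is pulse, does not pass → Rejected.
[mode: pulse, channel: 15, power: 5, source: south]: mode is pulse, does not pass → Rejected.
[mode: pulse, channel: 17, power: 4, source: west]: mode is pulse, does not pass → Rejected.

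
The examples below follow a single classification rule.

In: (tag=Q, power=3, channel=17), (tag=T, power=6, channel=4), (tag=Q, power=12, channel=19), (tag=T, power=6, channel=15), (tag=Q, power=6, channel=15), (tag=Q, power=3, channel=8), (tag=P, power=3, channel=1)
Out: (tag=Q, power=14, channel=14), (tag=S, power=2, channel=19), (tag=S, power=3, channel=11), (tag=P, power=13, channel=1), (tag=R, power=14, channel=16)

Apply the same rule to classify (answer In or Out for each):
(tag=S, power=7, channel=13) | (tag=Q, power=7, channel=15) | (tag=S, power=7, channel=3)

Out, In, Out

Every 'In' example satisfies: tag is not S AND power ≤ 12. None of the 'Out' examples do.
(tag=S, power=7, channel=13) — tag is S, power = 7, hence Out. (tag=Q, power=7, channel=15) — tag is Q, power = 7, hence In. (tag=S, power=7, channel=3) — tag is S, power = 7, hence Out.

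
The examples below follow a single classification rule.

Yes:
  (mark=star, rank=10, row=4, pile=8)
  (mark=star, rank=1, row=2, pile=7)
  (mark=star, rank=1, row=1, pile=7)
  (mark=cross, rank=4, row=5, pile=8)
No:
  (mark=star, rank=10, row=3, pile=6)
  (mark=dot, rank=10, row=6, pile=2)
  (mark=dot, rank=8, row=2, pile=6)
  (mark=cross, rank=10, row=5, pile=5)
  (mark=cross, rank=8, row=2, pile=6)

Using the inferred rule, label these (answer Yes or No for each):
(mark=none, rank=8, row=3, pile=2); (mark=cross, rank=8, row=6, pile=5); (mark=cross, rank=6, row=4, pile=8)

No, No, Yes

The pattern is that an item is 'Yes' exactly when: pile ≥ 7.
(mark=none, rank=8, row=3, pile=2): pile = 2 — fails the rule, so No.
(mark=cross, rank=8, row=6, pile=5): pile = 5 — fails the rule, so No.
(mark=cross, rank=6, row=4, pile=8): pile = 8 — matches, so Yes.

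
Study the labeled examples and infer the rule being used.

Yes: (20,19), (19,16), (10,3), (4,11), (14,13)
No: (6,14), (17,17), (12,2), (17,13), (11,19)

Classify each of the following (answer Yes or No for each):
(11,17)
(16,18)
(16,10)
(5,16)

No, No, No, Yes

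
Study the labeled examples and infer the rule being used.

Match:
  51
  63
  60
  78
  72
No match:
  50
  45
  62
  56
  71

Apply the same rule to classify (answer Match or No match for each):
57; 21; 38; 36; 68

The classifier is using: multiple of 3 AND at least 50.

Match, No match, No match, No match, No match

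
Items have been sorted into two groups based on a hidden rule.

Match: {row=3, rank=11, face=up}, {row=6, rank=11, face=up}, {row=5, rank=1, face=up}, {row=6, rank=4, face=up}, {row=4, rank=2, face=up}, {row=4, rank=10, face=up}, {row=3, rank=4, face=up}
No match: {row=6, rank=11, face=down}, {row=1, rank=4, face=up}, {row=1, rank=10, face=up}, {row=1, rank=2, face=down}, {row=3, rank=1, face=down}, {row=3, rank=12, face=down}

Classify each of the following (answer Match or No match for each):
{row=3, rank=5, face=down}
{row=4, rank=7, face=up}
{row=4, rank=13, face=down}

No match, Match, No match

Every 'Match' example satisfies: face is up AND row ≥ 3. None of the 'No match' examples do.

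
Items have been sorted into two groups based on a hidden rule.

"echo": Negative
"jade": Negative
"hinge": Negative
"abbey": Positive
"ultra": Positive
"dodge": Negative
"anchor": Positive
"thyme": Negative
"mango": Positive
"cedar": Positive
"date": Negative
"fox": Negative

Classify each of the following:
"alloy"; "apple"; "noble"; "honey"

Positive, Positive, Negative, Negative

The pattern is that an item is 'Positive' exactly when: length ≥ 5 AND contains 'a'.
"alloy": length 5, has 'a', fits → Positive.
"apple": length 5, has 'a', fits → Positive.
"noble": length 5, no 'a', doesn't qualify → Negative.
"honey": length 5, no 'a', doesn't qualify → Negative.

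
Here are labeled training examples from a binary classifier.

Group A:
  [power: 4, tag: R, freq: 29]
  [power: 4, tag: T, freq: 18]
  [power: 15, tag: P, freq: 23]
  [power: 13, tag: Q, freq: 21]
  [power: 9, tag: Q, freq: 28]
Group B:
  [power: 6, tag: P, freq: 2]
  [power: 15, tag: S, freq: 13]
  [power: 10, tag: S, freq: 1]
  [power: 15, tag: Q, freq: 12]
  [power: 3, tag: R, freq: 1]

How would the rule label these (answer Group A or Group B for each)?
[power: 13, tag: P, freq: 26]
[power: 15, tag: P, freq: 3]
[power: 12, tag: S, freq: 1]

Group A, Group B, Group B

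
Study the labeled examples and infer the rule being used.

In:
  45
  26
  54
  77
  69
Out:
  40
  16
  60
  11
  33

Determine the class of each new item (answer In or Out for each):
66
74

Every 'In' example satisfies: digit sum ≥ 8. None of the 'Out' examples do.

In, In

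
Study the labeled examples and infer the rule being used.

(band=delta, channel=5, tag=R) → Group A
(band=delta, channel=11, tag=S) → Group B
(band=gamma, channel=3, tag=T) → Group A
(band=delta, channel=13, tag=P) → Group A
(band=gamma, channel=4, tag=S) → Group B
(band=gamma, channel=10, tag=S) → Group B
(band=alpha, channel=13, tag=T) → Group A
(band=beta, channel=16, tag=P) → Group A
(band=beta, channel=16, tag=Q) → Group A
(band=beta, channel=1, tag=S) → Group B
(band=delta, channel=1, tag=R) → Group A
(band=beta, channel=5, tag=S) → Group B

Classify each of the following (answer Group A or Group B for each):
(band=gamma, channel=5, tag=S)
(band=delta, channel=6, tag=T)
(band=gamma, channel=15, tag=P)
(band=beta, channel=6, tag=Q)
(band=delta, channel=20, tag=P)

Group B, Group A, Group A, Group A, Group A

The pattern is that an item is 'Group A' exactly when: tag is not S.
(band=gamma, channel=5, tag=S) → tag is S → Group B. (band=delta, channel=6, tag=T) → tag is T → Group A. (band=gamma, channel=15, tag=P) → tag is P → Group A. (band=beta, channel=6, tag=Q) → tag is Q → Group A. (band=delta, channel=20, tag=P) → tag is P → Group A.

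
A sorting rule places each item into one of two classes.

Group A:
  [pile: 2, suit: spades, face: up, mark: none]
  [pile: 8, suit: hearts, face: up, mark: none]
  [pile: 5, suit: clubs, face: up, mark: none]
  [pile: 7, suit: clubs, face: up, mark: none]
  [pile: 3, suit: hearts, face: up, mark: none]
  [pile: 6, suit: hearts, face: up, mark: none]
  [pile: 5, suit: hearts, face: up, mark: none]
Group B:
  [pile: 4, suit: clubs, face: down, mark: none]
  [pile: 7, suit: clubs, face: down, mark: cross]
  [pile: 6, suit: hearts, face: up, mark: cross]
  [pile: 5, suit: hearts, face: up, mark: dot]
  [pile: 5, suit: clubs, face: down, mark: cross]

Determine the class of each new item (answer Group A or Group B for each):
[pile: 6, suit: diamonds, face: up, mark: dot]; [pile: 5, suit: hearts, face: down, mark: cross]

Group B, Group B

The simplest hypothesis consistent with all the labels is: mark is none AND face is up.
[pile: 6, suit: diamonds, face: up, mark: dot] → mark is dot, face is up → Group B. [pile: 5, suit: hearts, face: down, mark: cross] → mark is cross, face is down → Group B.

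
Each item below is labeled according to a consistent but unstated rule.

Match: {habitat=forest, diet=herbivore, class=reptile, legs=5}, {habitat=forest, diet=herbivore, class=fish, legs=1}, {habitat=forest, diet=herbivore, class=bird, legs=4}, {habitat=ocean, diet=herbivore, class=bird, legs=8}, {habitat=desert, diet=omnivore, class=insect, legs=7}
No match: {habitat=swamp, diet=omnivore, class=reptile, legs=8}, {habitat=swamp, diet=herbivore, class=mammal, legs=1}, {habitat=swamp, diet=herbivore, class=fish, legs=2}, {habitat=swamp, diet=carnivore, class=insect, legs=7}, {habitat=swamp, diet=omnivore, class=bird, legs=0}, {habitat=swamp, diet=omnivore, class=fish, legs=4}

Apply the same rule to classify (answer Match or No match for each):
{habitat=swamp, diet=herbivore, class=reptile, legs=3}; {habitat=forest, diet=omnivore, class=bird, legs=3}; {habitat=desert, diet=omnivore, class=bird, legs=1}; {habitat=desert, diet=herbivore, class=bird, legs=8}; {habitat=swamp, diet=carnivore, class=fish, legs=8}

All 'Match' examples share one property — habitat is not swamp — and every 'No match' example lacks it.
{habitat=swamp, diet=herbivore, class=reptile, legs=3} — habitat is swamp, hence No match. {habitat=forest, diet=omnivore, class=bird, legs=3} — habitat is forest, hence Match. {habitat=desert, diet=omnivore, class=bird, legs=1} — habitat is desert, hence Match. {habitat=desert, diet=herbivore, class=bird, legs=8} — habitat is desert, hence Match. {habitat=swamp, diet=carnivore, class=fish, legs=8} — habitat is swamp, hence No match.

No match, Match, Match, Match, No match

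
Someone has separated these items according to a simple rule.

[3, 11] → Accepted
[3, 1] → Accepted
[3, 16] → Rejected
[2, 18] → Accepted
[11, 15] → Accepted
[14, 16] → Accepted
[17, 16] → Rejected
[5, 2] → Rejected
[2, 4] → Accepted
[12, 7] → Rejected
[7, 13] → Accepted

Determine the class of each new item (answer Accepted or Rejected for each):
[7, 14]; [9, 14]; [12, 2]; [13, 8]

Rejected, Rejected, Accepted, Rejected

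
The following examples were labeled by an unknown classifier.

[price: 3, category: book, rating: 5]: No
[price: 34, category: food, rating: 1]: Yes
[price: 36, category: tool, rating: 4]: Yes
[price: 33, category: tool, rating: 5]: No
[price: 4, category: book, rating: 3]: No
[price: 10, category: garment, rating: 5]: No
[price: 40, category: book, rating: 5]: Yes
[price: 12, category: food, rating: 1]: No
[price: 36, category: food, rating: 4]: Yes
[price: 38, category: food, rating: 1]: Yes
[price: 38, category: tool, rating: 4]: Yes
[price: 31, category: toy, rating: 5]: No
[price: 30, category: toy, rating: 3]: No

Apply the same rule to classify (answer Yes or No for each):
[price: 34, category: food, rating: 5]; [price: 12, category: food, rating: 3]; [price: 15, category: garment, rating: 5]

The distinguishing property — price ≥ 34 — holds for all the 'Yes' cases and none of the 'No' cases.

Yes, No, No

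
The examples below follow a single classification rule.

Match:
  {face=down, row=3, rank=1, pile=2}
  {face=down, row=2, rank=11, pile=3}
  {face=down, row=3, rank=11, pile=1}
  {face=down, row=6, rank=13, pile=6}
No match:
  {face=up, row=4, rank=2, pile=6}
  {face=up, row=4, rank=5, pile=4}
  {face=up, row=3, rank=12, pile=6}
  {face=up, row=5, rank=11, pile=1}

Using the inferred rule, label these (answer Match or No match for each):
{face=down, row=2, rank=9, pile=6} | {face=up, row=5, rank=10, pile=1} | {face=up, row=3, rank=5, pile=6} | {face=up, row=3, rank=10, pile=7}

Rule: face is down. This holds for each 'Match' example and fails for each 'No match' one.
{face=down, row=2, rank=9, pile=6} → face is down → Match. {face=up, row=5, rank=10, pile=1} → face is up → No match. {face=up, row=3, rank=5, pile=6} → face is up → No match. {face=up, row=3, rank=10, pile=7} → face is up → No match.

Match, No match, No match, No match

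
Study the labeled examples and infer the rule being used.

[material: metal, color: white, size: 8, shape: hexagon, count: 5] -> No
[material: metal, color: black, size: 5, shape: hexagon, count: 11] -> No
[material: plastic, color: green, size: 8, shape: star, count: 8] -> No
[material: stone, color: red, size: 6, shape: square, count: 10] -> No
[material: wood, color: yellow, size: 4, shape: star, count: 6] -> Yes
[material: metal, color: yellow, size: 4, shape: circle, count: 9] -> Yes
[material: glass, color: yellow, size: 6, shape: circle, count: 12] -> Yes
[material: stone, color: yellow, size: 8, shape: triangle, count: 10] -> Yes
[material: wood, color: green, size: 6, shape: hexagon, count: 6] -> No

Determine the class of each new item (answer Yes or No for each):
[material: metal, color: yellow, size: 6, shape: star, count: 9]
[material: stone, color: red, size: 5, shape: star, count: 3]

The common property of the 'Yes' items is: color is yellow. No 'No' item has it.
[material: metal, color: yellow, size: 6, shape: star, count: 9]: color is yellow, satisfies this → Yes. [material: stone, color: red, size: 5, shape: star, count: 3]: color is red, doesn't match → No.

Yes, No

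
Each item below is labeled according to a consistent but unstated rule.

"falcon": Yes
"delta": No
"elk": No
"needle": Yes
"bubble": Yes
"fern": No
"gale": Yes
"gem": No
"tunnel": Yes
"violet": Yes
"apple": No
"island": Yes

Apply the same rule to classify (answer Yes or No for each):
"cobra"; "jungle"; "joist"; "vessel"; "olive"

No, Yes, No, Yes, No

The common property of the 'Yes' items is: even length AND contains 'l'. No 'No' item has it.
"cobra": length 5, no 'l', fails this test → No. "jungle": length 6, has 'l', fits → Yes. "joist": length 5, no 'l', fails this test → No. "vessel": length 6, has 'l', fits → Yes. "olive": length 5, has 'l', fails this test → No.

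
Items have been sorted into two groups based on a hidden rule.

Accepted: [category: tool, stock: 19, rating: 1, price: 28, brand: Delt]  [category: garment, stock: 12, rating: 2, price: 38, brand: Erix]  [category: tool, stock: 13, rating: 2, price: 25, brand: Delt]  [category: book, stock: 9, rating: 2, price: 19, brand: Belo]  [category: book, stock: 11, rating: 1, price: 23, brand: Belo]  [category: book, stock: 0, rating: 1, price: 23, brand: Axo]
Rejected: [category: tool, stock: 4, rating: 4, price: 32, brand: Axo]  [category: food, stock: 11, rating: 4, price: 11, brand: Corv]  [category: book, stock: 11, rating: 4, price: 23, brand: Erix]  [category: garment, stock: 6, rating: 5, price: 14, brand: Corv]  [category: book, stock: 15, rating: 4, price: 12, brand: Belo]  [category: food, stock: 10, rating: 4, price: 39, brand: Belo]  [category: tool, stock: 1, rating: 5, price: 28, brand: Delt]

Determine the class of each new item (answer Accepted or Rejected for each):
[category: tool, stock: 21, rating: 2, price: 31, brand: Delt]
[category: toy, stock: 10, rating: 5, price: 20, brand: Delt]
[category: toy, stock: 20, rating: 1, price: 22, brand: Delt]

Accepted, Rejected, Accepted

The pattern is that an item is 'Accepted' exactly when: rating ≤ 2.
[category: tool, stock: 21, rating: 2, price: 31, brand: Delt] — rating = 2, hence Accepted.
[category: toy, stock: 10, rating: 5, price: 20, brand: Delt] — rating = 5, hence Rejected.
[category: toy, stock: 20, rating: 1, price: 22, brand: Delt] — rating = 1, hence Accepted.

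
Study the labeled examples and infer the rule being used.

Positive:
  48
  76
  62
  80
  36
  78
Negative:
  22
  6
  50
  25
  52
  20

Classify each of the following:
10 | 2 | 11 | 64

Negative, Negative, Negative, Positive

Every 'Positive' example satisfies: digit sum ≥ 8. None of the 'Negative' examples do.
10 — digit sum 1+0 = 1, hence Negative.
2 — digit sum 2, hence Negative.
11 — digit sum 1+1 = 2, hence Negative.
64 — digit sum 6+4 = 10, hence Positive.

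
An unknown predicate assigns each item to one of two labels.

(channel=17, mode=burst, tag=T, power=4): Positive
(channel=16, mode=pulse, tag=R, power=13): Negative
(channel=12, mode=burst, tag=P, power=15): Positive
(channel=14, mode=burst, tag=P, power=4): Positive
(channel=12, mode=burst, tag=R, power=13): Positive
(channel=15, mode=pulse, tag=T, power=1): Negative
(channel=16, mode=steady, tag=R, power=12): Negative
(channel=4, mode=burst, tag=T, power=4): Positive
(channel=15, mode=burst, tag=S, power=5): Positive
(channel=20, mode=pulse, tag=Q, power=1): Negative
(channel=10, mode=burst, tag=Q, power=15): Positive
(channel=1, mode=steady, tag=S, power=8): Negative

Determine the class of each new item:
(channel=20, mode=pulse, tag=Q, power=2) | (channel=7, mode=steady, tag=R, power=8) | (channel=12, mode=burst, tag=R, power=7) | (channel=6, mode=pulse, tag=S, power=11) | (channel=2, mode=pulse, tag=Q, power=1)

Negative, Negative, Positive, Negative, Negative

Comparing the two groups points to one rule — mode is burst.
(channel=20, mode=pulse, tag=Q, power=2) → mode is pulse → Negative. (channel=7, mode=steady, tag=R, power=8) → mode is steady → Negative. (channel=12, mode=burst, tag=R, power=7) → mode is burst → Positive. (channel=6, mode=pulse, tag=S, power=11) → mode is pulse → Negative. (channel=2, mode=pulse, tag=Q, power=1) → mode is pulse → Negative.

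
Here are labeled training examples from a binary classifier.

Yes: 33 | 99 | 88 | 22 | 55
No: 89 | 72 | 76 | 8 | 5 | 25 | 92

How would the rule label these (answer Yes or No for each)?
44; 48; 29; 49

Yes, No, No, No

One predicate separates the groups cleanly: multiple of 11.
Yes: 44, since 44 = 11·4. No: 48, since 48 = 11·4 + 4. No: 29, since 29 = 11·2 + 7. No: 49, since 49 = 11·4 + 5.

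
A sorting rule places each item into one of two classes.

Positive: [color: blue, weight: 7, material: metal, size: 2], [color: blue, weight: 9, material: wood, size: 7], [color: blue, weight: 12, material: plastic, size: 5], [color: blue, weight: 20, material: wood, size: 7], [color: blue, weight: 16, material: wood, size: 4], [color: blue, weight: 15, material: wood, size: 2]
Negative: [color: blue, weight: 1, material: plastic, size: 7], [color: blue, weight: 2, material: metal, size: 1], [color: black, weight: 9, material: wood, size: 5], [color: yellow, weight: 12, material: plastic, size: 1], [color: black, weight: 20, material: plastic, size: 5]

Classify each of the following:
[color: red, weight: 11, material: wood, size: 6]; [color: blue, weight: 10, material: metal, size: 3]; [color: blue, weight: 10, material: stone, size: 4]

Rule: color is blue AND weight ≥ 7. This holds for each 'Positive' example and fails for each 'Negative' one.
[color: red, weight: 11, material: wood, size: 6] → color is red, weight = 11 → Negative.
[color: blue, weight: 10, material: metal, size: 3] → color is blue, weight = 10 → Positive.
[color: blue, weight: 10, material: stone, size: 4] → color is blue, weight = 10 → Positive.

Negative, Positive, Positive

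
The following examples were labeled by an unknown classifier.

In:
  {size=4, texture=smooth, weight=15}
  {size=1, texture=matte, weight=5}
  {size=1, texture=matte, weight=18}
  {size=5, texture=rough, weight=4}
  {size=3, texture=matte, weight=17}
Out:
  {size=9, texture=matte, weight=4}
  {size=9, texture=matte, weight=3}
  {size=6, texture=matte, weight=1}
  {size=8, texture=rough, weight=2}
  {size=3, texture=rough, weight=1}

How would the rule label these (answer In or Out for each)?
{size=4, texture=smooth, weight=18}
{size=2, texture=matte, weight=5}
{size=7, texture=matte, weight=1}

In, In, Out

One predicate separates the groups cleanly: weight ≥ 2 AND size ≤ 5.
{size=4, texture=smooth, weight=18} → weight = 18, size = 4 → In. {size=2, texture=matte, weight=5} → weight = 5, size = 2 → In. {size=7, texture=matte, weight=1} → weight = 1, size = 7 → Out.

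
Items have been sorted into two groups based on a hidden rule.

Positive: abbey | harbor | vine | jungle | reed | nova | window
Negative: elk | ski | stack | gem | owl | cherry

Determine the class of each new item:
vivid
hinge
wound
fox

The simplest hypothesis consistent with all the labels is: has ≥ 2 vowels.
vivid → 2 vowels → Positive. hinge → 2 vowels → Positive. wound → 2 vowels → Positive. fox → 1 vowel → Negative.

Positive, Positive, Positive, Negative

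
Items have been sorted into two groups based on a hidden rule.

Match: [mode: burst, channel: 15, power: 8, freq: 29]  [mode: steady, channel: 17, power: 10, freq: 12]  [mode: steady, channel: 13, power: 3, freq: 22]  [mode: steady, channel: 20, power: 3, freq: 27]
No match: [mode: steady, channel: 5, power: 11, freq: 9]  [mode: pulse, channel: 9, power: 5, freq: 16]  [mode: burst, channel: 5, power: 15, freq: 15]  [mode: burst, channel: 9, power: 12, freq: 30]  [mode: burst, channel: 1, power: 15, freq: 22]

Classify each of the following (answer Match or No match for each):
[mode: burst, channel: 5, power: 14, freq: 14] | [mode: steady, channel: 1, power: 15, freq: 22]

One predicate separates the groups cleanly: channel ≥ 13.
[mode: burst, channel: 5, power: 14, freq: 14] → channel = 5 → No match. [mode: steady, channel: 1, power: 15, freq: 22] → channel = 1 → No match.

No match, No match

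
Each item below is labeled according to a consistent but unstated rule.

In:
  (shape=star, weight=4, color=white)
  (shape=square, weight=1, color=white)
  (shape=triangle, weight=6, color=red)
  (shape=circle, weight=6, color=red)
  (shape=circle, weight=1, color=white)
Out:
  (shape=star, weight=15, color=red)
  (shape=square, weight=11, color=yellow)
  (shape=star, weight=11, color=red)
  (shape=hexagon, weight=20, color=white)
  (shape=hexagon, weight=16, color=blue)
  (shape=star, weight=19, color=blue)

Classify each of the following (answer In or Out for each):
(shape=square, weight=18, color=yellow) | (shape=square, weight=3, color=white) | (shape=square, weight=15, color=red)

Out, In, Out

The classifier is using: weight ≤ 6.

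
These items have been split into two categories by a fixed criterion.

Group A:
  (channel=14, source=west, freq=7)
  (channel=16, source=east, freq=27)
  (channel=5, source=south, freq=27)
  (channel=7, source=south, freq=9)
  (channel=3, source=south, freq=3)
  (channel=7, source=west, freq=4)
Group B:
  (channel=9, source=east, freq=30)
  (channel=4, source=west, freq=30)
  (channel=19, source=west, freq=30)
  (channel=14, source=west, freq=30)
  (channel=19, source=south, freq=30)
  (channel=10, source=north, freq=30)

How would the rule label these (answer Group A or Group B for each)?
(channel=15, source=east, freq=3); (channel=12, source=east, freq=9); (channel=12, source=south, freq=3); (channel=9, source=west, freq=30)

The classifier is using: freq ≤ 27.
(channel=15, source=east, freq=3) → freq = 3 → Group A.
(channel=12, source=east, freq=9) → freq = 9 → Group A.
(channel=12, source=south, freq=3) → freq = 3 → Group A.
(channel=9, source=west, freq=30) → freq = 30 → Group B.

Group A, Group A, Group A, Group B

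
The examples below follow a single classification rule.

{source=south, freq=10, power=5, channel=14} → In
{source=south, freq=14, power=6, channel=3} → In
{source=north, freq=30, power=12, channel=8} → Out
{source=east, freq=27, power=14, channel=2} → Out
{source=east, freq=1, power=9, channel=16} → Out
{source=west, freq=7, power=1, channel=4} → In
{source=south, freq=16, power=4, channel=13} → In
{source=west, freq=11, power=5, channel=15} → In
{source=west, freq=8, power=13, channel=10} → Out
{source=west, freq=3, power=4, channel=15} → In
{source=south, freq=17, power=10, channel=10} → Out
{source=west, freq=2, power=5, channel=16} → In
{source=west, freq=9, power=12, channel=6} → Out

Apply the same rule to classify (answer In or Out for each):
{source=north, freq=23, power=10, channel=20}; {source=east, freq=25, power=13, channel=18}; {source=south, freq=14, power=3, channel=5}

Out, Out, In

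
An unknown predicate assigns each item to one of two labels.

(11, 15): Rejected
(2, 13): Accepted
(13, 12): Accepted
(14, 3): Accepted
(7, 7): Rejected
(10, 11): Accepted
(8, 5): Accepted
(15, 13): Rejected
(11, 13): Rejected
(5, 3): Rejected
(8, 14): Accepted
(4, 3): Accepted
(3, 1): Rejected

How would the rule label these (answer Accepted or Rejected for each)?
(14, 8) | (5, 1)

Accepted, Rejected

One predicate separates the groups cleanly: product is even.
(14, 8) — 14·8 = 112, hence Accepted.
(5, 1) — 5·1 = 5, hence Rejected.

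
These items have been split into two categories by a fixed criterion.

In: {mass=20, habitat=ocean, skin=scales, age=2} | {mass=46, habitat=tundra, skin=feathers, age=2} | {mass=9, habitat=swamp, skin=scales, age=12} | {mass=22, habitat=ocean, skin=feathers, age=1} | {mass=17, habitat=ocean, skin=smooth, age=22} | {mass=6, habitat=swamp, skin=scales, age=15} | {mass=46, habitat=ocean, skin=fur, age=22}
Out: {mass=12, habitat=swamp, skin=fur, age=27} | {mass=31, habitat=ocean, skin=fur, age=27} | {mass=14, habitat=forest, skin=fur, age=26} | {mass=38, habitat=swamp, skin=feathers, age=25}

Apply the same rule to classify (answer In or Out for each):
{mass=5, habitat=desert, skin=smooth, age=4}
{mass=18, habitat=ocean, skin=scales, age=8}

In, In

A rule that fits every label: age ≤ 22 — true of each 'In' example, false of each 'Out' one.
In: {mass=5, habitat=desert, skin=smooth, age=4}, since age = 4.
In: {mass=18, habitat=ocean, skin=scales, age=8}, since age = 8.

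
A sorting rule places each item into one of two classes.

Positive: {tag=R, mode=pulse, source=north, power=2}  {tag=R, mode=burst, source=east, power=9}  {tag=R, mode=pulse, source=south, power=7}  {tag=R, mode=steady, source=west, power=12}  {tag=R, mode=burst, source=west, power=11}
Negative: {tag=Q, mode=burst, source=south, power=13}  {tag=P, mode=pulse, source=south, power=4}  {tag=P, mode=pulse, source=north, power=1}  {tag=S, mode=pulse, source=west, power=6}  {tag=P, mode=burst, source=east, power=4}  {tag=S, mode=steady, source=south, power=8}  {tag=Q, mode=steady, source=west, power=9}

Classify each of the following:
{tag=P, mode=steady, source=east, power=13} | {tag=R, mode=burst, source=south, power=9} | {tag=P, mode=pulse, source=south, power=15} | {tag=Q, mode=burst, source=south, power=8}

Checking candidate rules against both groups, what survives is: tag is R.
{tag=P, mode=steady, source=east, power=13} → tag is P → Negative.
{tag=R, mode=burst, source=south, power=9} → tag is R → Positive.
{tag=P, mode=pulse, source=south, power=15} → tag is P → Negative.
{tag=Q, mode=burst, source=south, power=8} → tag is Q → Negative.

Negative, Positive, Negative, Negative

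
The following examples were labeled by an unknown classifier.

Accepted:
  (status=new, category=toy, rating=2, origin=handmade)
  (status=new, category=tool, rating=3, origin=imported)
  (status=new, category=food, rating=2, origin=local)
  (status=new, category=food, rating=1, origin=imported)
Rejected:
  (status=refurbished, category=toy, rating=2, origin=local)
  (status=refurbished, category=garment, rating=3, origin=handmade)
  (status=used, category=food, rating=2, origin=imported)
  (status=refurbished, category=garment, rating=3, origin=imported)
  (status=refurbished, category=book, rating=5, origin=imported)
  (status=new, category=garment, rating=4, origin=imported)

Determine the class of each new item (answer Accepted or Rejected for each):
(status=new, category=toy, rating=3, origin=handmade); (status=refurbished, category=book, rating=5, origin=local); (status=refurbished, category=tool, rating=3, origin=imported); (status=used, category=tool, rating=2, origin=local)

The simplest hypothesis consistent with all the labels is: status is new AND rating ≤ 3.

Accepted, Rejected, Rejected, Rejected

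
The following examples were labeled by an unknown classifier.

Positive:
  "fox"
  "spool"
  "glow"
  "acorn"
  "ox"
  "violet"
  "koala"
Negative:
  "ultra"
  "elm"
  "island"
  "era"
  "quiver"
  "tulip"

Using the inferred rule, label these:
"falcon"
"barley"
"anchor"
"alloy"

Positive, Negative, Positive, Positive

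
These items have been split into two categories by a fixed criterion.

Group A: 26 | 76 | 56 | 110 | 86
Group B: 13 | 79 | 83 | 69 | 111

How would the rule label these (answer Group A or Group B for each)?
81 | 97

One predicate separates the groups cleanly: even.
81 → 81 is odd → Group B.
97 → 97 is odd → Group B.

Group B, Group B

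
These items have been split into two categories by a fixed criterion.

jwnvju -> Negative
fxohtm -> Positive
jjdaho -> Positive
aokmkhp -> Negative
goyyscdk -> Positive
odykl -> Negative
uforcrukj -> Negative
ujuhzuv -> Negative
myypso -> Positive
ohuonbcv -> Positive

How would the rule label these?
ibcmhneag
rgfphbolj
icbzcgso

The distinguishing property — even length AND contains 'o' — holds for all the 'Positive' cases and none of the 'Negative' cases.
Negative: ibcmhneag, since length 9, no 'o'.
Negative: rgfphbolj, since length 9, has 'o'.
Positive: icbzcgso, since length 8, has 'o'.

Negative, Negative, Positive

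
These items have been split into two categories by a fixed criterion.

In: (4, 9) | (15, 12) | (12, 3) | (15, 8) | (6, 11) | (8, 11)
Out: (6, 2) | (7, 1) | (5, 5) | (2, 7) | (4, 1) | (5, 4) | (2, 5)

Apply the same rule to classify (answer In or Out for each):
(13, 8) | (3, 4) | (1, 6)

In, Out, Out

The distinguishing property — sum ≥ 13 — holds for all the 'In' cases and none of the 'Out' cases.
(13, 8): 13+8 = 21, qualifies → In.
(3, 4): 3+4 = 7, doesn't qualify → Out.
(1, 6): 1+6 = 7, doesn't qualify → Out.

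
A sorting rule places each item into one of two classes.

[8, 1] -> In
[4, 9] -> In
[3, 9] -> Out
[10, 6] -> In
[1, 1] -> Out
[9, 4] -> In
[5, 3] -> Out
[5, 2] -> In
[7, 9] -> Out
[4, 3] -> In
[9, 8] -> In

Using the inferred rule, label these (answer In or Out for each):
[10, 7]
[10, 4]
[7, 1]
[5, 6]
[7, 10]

In, In, Out, In, In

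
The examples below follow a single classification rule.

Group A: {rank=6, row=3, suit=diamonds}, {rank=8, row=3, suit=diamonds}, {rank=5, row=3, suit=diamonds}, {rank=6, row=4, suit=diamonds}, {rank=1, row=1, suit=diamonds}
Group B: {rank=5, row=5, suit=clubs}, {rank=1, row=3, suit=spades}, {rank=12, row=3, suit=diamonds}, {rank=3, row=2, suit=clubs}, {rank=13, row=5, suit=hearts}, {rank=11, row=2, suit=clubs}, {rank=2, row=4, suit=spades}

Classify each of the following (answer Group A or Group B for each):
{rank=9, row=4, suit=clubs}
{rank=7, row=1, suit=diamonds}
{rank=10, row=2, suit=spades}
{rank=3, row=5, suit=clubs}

Group B, Group A, Group B, Group B

The simplest hypothesis consistent with all the labels is: suit is diamonds AND rank ≤ 8.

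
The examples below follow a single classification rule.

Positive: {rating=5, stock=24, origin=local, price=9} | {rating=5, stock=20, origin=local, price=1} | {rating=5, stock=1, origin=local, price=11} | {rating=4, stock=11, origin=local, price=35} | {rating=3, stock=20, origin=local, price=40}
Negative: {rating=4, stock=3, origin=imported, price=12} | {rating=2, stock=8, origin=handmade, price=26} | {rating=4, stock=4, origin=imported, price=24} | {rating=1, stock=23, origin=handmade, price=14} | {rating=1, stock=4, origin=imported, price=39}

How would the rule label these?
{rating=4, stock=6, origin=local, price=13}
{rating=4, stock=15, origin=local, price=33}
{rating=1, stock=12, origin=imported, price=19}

Positive, Positive, Negative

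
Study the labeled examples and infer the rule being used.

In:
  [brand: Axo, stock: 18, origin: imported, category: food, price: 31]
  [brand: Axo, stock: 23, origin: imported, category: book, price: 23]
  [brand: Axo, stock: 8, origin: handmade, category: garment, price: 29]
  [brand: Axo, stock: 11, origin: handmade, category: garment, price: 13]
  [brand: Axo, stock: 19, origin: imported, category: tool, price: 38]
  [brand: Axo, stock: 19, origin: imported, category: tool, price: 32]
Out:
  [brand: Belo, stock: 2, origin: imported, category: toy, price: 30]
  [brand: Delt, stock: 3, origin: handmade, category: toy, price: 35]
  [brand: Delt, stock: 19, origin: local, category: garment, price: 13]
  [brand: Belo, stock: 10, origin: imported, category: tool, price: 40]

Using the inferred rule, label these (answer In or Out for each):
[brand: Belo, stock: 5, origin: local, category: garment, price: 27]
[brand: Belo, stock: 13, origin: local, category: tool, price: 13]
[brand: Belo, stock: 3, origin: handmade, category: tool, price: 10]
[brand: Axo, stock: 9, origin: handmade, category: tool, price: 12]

'In' ⟺ brand is Axo.
Out: [brand: Belo, stock: 5, origin: local, category: garment, price: 27], since brand is Belo.
Out: [brand: Belo, stock: 13, origin: local, category: tool, price: 13], since brand is Belo.
Out: [brand: Belo, stock: 3, origin: handmade, category: tool, price: 10], since brand is Belo.
In: [brand: Axo, stock: 9, origin: handmade, category: tool, price: 12], since brand is Axo.

Out, Out, Out, In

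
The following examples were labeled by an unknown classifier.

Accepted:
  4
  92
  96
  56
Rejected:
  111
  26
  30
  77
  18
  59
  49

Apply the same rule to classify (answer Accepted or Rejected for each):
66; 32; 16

The pattern is that an item is 'Accepted' exactly when: multiple of 4.
66 — 66 = 4·16 + 2, hence Rejected.
32 — 32 = 4·8, hence Accepted.
16 — 16 = 4·4, hence Accepted.

Rejected, Accepted, Accepted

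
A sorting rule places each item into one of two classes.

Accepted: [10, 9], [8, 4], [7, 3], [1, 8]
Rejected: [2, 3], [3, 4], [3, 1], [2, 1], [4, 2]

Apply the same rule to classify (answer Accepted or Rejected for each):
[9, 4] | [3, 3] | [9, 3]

The simplest hypothesis consistent with all the labels is: sum ≥ 9.
[9, 4]: 9+4 = 13 — meets the rule, so Accepted.
[3, 3]: 3+3 = 6 — does not pass, so Rejected.
[9, 3]: 9+3 = 12 — meets the rule, so Accepted.

Accepted, Rejected, Accepted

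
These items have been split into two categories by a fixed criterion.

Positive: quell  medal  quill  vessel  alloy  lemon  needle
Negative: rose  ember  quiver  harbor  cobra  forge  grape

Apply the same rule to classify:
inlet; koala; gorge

All 'Positive' examples share one property — contains 'l' — and every 'Negative' example lacks it.
inlet → has 'l' → Positive.
koala → has 'l' → Positive.
gorge → no 'l' → Negative.

Positive, Positive, Negative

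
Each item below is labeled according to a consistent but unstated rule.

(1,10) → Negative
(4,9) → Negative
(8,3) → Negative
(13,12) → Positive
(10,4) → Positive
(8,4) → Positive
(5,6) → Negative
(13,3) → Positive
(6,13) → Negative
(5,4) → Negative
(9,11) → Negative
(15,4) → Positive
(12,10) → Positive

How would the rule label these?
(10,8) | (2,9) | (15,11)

Positive, Negative, Positive

A rule that fits every label: first > second AND sum ≥ 12 — true of each 'Positive' example, false of each 'Negative' one.
(10,8) — 10 > 8, 10+8 = 18, hence Positive. (2,9) — 2 < 9, 2+9 = 11, hence Negative. (15,11) — 15 > 11, 15+11 = 26, hence Positive.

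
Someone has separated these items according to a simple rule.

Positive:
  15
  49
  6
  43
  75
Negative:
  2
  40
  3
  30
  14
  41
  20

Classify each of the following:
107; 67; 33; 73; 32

One predicate separates the groups cleanly: digit sum ≥ 6.
107: digit sum 1+0+7 = 8 — checks out, so Positive.
67: digit sum 6+7 = 13 — checks out, so Positive.
33: digit sum 3+3 = 6 — checks out, so Positive.
73: digit sum 7+3 = 10 — checks out, so Positive.
32: digit sum 3+2 = 5 — lacks this property, so Negative.

Positive, Positive, Positive, Positive, Negative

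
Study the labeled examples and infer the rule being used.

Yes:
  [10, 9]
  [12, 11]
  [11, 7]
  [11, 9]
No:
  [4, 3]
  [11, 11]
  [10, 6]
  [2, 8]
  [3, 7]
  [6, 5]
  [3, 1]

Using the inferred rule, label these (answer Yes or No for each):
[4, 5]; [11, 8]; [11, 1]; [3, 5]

No, Yes, No, No

Every 'Yes' example satisfies: first > second AND sum ≥ 18. None of the 'No' examples do.
[4, 5]: No (4 < 5, 4+5 = 9). [11, 8]: Yes (11 > 8, 11+8 = 19). [11, 1]: No (11 > 1, 11+1 = 12). [3, 5]: No (3 < 5, 3+5 = 8).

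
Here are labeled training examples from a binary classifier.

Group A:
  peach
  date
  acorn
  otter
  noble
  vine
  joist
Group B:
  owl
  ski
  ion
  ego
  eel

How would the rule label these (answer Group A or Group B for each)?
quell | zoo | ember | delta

Group A, Group B, Group A, Group A

The rule appears to be: length ≥ 4.
quell — length 5, hence Group A. zoo — length 3, hence Group B. ember — length 5, hence Group A. delta — length 5, hence Group A.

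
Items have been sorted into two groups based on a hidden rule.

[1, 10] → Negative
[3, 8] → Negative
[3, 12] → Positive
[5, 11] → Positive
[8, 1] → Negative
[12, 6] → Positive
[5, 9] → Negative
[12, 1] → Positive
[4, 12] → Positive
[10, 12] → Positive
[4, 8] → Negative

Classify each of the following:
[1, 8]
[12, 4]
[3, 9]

The common property of the 'Positive' items is: max ≥ 11. No 'Negative' item has it.
Negative: [1, 8], since max 8. Positive: [12, 4], since max 12. Negative: [3, 9], since max 9.

Negative, Positive, Negative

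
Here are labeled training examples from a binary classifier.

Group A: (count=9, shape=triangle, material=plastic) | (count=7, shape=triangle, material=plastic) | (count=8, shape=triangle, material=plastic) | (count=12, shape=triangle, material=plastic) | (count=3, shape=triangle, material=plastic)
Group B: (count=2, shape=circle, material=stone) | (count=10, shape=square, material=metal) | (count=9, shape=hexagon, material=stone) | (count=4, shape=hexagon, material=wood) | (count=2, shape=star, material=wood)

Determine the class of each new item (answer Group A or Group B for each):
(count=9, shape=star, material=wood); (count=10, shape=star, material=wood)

Group B, Group B

The classifier is using: shape is triangle.
(count=9, shape=star, material=wood) → shape is star → Group B. (count=10, shape=star, material=wood) → shape is star → Group B.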